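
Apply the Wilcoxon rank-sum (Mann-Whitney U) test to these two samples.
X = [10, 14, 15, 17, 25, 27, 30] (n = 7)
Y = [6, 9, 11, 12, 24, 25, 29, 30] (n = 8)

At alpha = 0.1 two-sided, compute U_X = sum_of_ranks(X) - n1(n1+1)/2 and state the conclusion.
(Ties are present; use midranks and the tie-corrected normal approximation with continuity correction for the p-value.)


Step 1: Combine and sort all 15 observations; assign midranks.
sorted (value, group): (6,Y), (9,Y), (10,X), (11,Y), (12,Y), (14,X), (15,X), (17,X), (24,Y), (25,X), (25,Y), (27,X), (29,Y), (30,X), (30,Y)
ranks: 6->1, 9->2, 10->3, 11->4, 12->5, 14->6, 15->7, 17->8, 24->9, 25->10.5, 25->10.5, 27->12, 29->13, 30->14.5, 30->14.5
Step 2: Rank sum for X: R1 = 3 + 6 + 7 + 8 + 10.5 + 12 + 14.5 = 61.
Step 3: U_X = R1 - n1(n1+1)/2 = 61 - 7*8/2 = 61 - 28 = 33.
       U_Y = n1*n2 - U_X = 56 - 33 = 23.
Step 4: Ties are present, so use the tie-corrected normal approximation (with continuity correction) for the p-value.
Step 5: p-value = 0.601875; compare to alpha = 0.1. fail to reject H0.

U_X = 33, p = 0.601875, fail to reject H0 at alpha = 0.1.


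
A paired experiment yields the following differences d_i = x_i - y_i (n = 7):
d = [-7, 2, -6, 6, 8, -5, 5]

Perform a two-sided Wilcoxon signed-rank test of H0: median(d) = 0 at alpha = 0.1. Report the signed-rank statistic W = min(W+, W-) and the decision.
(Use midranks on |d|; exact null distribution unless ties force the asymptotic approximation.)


Step 1: Drop any zero differences (none here) and take |d_i|.
|d| = [7, 2, 6, 6, 8, 5, 5]
Step 2: Midrank |d_i| (ties get averaged ranks).
ranks: |7|->6, |2|->1, |6|->4.5, |6|->4.5, |8|->7, |5|->2.5, |5|->2.5
Step 3: Attach original signs; sum ranks with positive sign and with negative sign.
W+ = 1 + 4.5 + 7 + 2.5 = 15
W- = 6 + 4.5 + 2.5 = 13
(Check: W+ + W- = 28 should equal n(n+1)/2 = 28.)
Step 4: Test statistic W = min(W+, W-) = 13.
Step 5: Ties in |d|, so use the tie-corrected normal approximation.
        E[W] = n(n+1)/4 = 7*8/4 = 14.
        Tie groups: |d|=5 (t=2), |d|=6 (t=2); sum(t^3 - t) = 12.
        Var[W] = n(n+1)(2n+1)/24 - sum(t^3-t)/48 = 840/24 - 12/48 = 34.75.
        z = (W - E[W]) / sqrt(Var[W]) = (13 - 14) / 5.8949 = -0.1696.
        Two-sided p = 2*Phi(z) = 0.865295.
Step 6: alpha = 0.1. fail to reject H0.

W+ = 15, W- = 13, W = min = 13, p = 0.865295, fail to reject H0.


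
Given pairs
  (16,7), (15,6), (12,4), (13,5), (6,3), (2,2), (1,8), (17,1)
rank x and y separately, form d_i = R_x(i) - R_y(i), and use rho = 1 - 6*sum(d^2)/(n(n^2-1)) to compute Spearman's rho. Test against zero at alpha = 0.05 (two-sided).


Step 1: Rank x and y separately (midranks; no ties here).
rank(x): 16->7, 15->6, 12->4, 13->5, 6->3, 2->2, 1->1, 17->8
rank(y): 7->7, 6->6, 4->4, 5->5, 3->3, 2->2, 8->8, 1->1
Step 2: d_i = R_x(i) - R_y(i); compute d_i^2.
  (7-7)^2=0, (6-6)^2=0, (4-4)^2=0, (5-5)^2=0, (3-3)^2=0, (2-2)^2=0, (1-8)^2=49, (8-1)^2=49
sum(d^2) = 98.
Step 3: rho = 1 - 6*98 / (8*(8^2 - 1)) = 1 - 588/504 = -0.166667.
Step 4: Under H0, t = rho * sqrt((n-2)/(1-rho^2)) = -0.4140 ~ t(6).
Step 5: Two-sided p-value from the t-distribution with 6 df = 0.693239.
Step 6: alpha = 0.05. fail to reject H0.

rho = -0.1667, p = 0.693239, fail to reject H0 at alpha = 0.05.


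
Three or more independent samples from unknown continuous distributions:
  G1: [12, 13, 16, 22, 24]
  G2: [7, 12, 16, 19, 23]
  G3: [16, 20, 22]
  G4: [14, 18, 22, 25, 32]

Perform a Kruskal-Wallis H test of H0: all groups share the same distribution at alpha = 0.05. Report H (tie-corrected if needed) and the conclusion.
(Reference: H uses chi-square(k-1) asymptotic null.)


Step 1: Combine all N = 18 observations and assign midranks.
sorted (value, group, rank): (7,G2,1), (12,G1,2.5), (12,G2,2.5), (13,G1,4), (14,G4,5), (16,G1,7), (16,G2,7), (16,G3,7), (18,G4,9), (19,G2,10), (20,G3,11), (22,G1,13), (22,G3,13), (22,G4,13), (23,G2,15), (24,G1,16), (25,G4,17), (32,G4,18)
Step 2: Sum ranks within each group.
R_1 = 42.5 (n_1 = 5)
R_2 = 35.5 (n_2 = 5)
R_3 = 31 (n_3 = 3)
R_4 = 62 (n_4 = 5)
Step 3: H = 12/(N(N+1)) * sum(R_i^2/n_i) - 3(N+1)
     = 12/(18*19) * (42.5^2/5 + 35.5^2/5 + 31^2/3 + 62^2/5) - 3*19
     = 0.035088 * 1702.43 - 57
     = 2.734503.
Step 4: Ties present; correction factor C = 1 - 54/(18^3 - 18) = 0.990712. Corrected H = 2.734503 / 0.990712 = 2.760139.
Step 5: Under H0, H ~ chi^2(3); p-value = 0.430104.
Step 6: alpha = 0.05. fail to reject H0.

H = 2.7601, df = 3, p = 0.430104, fail to reject H0.


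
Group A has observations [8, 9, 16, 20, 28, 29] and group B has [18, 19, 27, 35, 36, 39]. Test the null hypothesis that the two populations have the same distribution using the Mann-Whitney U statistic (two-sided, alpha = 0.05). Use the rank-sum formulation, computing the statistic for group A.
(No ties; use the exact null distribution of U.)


Step 1: Combine and sort all 12 observations; assign midranks.
sorted (value, group): (8,X), (9,X), (16,X), (18,Y), (19,Y), (20,X), (27,Y), (28,X), (29,X), (35,Y), (36,Y), (39,Y)
ranks: 8->1, 9->2, 16->3, 18->4, 19->5, 20->6, 27->7, 28->8, 29->9, 35->10, 36->11, 39->12
Step 2: Rank sum for X: R1 = 1 + 2 + 3 + 6 + 8 + 9 = 29.
Step 3: U_X = R1 - n1(n1+1)/2 = 29 - 6*7/2 = 29 - 21 = 8.
       U_Y = n1*n2 - U_X = 36 - 8 = 28.
Step 4: No ties, so the exact null distribution of U (based on enumerating the C(12,6) = 924 equally likely rank assignments) gives the two-sided p-value.
Step 5: p-value = 0.132035; compare to alpha = 0.05. fail to reject H0.

U_X = 8, p = 0.132035, fail to reject H0 at alpha = 0.05.


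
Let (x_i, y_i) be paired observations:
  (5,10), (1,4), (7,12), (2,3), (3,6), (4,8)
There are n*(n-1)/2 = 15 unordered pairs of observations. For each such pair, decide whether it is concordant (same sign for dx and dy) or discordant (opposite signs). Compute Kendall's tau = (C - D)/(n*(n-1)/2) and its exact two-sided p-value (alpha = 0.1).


Step 1: Enumerate the 15 unordered pairs (i,j) with i<j and classify each by sign(x_j-x_i) * sign(y_j-y_i).
  (1,2):dx=-4,dy=-6->C; (1,3):dx=+2,dy=+2->C; (1,4):dx=-3,dy=-7->C; (1,5):dx=-2,dy=-4->C
  (1,6):dx=-1,dy=-2->C; (2,3):dx=+6,dy=+8->C; (2,4):dx=+1,dy=-1->D; (2,5):dx=+2,dy=+2->C
  (2,6):dx=+3,dy=+4->C; (3,4):dx=-5,dy=-9->C; (3,5):dx=-4,dy=-6->C; (3,6):dx=-3,dy=-4->C
  (4,5):dx=+1,dy=+3->C; (4,6):dx=+2,dy=+5->C; (5,6):dx=+1,dy=+2->C
Step 2: C = 14, D = 1, total pairs = 15.
Step 3: tau = (C - D)/(n(n-1)/2) = (14 - 1)/15 = 0.866667.
Step 4: Exact two-sided p-value (enumerate n! = 720 permutations of y under H0): p = 0.016667.
Step 5: alpha = 0.1. reject H0.

tau_b = 0.8667 (C=14, D=1), p = 0.016667, reject H0.


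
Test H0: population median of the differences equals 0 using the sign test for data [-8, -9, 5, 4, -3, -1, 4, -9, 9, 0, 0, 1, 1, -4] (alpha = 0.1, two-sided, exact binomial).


Step 1: Discard zero differences. Original n = 14; n_eff = number of nonzero differences = 12.
Nonzero differences (with sign): -8, -9, +5, +4, -3, -1, +4, -9, +9, +1, +1, -4
Step 2: Count signs: positive = 6, negative = 6.
Step 3: Under H0: P(positive) = 0.5, so the number of positives S ~ Bin(12, 0.5).
Step 4: Two-sided exact p-value = sum of Bin(12,0.5) probabilities at or below the observed probability = 1.000000.
Step 5: alpha = 0.1. fail to reject H0.

n_eff = 12, pos = 6, neg = 6, p = 1.000000, fail to reject H0.


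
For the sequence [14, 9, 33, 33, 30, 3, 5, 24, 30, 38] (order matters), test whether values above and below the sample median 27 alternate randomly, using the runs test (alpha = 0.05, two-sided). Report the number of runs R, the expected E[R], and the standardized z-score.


Step 1: Compute median = 27; label A = above, B = below.
Labels in order: BBAAABBBAA  (n_A = 5, n_B = 5)
Step 2: Count runs R = 4.
Step 3: Under H0 (random ordering), E[R] = 2*n_A*n_B/(n_A+n_B) + 1 = 2*5*5/10 + 1 = 6.0000.
        Var[R] = 2*n_A*n_B*(2*n_A*n_B - n_A - n_B) / ((n_A+n_B)^2 * (n_A+n_B-1)) = 2000/900 = 2.2222.
        SD[R] = 1.4907.
Step 4: Continuity-corrected z = (R + 0.5 - E[R]) / SD[R] = (4 + 0.5 - 6.0000) / 1.4907 = -1.0062.
Step 5: Two-sided p-value via normal approximation = 2*(1 - Phi(|z|)) = 0.314305.
Step 6: alpha = 0.05. fail to reject H0.

R = 4, z = -1.0062, p = 0.314305, fail to reject H0.


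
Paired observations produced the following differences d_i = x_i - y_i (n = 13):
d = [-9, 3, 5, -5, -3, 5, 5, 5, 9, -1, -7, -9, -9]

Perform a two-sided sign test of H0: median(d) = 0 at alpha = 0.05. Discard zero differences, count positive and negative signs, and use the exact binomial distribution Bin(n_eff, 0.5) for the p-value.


Step 1: Discard zero differences. Original n = 13; n_eff = number of nonzero differences = 13.
Nonzero differences (with sign): -9, +3, +5, -5, -3, +5, +5, +5, +9, -1, -7, -9, -9
Step 2: Count signs: positive = 6, negative = 7.
Step 3: Under H0: P(positive) = 0.5, so the number of positives S ~ Bin(13, 0.5).
Step 4: Two-sided exact p-value = sum of Bin(13,0.5) probabilities at or below the observed probability = 1.000000.
Step 5: alpha = 0.05. fail to reject H0.

n_eff = 13, pos = 6, neg = 7, p = 1.000000, fail to reject H0.


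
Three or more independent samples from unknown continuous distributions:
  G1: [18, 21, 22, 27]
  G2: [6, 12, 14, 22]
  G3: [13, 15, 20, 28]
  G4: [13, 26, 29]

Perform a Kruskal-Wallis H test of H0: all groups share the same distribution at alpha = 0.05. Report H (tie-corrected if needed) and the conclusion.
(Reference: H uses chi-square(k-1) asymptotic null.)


Step 1: Combine all N = 15 observations and assign midranks.
sorted (value, group, rank): (6,G2,1), (12,G2,2), (13,G3,3.5), (13,G4,3.5), (14,G2,5), (15,G3,6), (18,G1,7), (20,G3,8), (21,G1,9), (22,G1,10.5), (22,G2,10.5), (26,G4,12), (27,G1,13), (28,G3,14), (29,G4,15)
Step 2: Sum ranks within each group.
R_1 = 39.5 (n_1 = 4)
R_2 = 18.5 (n_2 = 4)
R_3 = 31.5 (n_3 = 4)
R_4 = 30.5 (n_4 = 3)
Step 3: H = 12/(N(N+1)) * sum(R_i^2/n_i) - 3(N+1)
     = 12/(15*16) * (39.5^2/4 + 18.5^2/4 + 31.5^2/4 + 30.5^2/3) - 3*16
     = 0.050000 * 1033.77 - 48
     = 3.688542.
Step 4: Ties present; correction factor C = 1 - 12/(15^3 - 15) = 0.996429. Corrected H = 3.688542 / 0.996429 = 3.701762.
Step 5: Under H0, H ~ chi^2(3); p-value = 0.295521.
Step 6: alpha = 0.05. fail to reject H0.

H = 3.7018, df = 3, p = 0.295521, fail to reject H0.


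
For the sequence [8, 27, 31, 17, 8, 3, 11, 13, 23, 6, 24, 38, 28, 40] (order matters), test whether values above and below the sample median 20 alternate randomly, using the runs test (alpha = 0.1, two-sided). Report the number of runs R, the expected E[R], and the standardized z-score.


Step 1: Compute median = 20; label A = above, B = below.
Labels in order: BAABBBBBABAAAA  (n_A = 7, n_B = 7)
Step 2: Count runs R = 6.
Step 3: Under H0 (random ordering), E[R] = 2*n_A*n_B/(n_A+n_B) + 1 = 2*7*7/14 + 1 = 8.0000.
        Var[R] = 2*n_A*n_B*(2*n_A*n_B - n_A - n_B) / ((n_A+n_B)^2 * (n_A+n_B-1)) = 8232/2548 = 3.2308.
        SD[R] = 1.7974.
Step 4: Continuity-corrected z = (R + 0.5 - E[R]) / SD[R] = (6 + 0.5 - 8.0000) / 1.7974 = -0.8345.
Step 5: Two-sided p-value via normal approximation = 2*(1 - Phi(|z|)) = 0.403986.
Step 6: alpha = 0.1. fail to reject H0.

R = 6, z = -0.8345, p = 0.403986, fail to reject H0.


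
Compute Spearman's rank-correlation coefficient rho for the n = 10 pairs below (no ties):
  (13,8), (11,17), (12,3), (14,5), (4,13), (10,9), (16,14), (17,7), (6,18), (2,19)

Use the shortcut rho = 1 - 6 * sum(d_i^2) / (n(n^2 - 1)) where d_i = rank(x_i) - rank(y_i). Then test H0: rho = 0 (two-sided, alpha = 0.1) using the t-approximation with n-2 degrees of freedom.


Step 1: Rank x and y separately (midranks; no ties here).
rank(x): 13->7, 11->5, 12->6, 14->8, 4->2, 10->4, 16->9, 17->10, 6->3, 2->1
rank(y): 8->4, 17->8, 3->1, 5->2, 13->6, 9->5, 14->7, 7->3, 18->9, 19->10
Step 2: d_i = R_x(i) - R_y(i); compute d_i^2.
  (7-4)^2=9, (5-8)^2=9, (6-1)^2=25, (8-2)^2=36, (2-6)^2=16, (4-5)^2=1, (9-7)^2=4, (10-3)^2=49, (3-9)^2=36, (1-10)^2=81
sum(d^2) = 266.
Step 3: rho = 1 - 6*266 / (10*(10^2 - 1)) = 1 - 1596/990 = -0.612121.
Step 4: Under H0, t = rho * sqrt((n-2)/(1-rho^2)) = -2.1895 ~ t(8).
Step 5: Two-sided p-value from the t-distribution with 8 df = 0.059972.
Step 6: alpha = 0.1. reject H0.

rho = -0.6121, p = 0.059972, reject H0 at alpha = 0.1.


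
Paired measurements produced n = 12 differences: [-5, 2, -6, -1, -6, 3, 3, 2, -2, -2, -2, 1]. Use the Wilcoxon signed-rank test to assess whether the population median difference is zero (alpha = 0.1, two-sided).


Step 1: Drop any zero differences (none here) and take |d_i|.
|d| = [5, 2, 6, 1, 6, 3, 3, 2, 2, 2, 2, 1]
Step 2: Midrank |d_i| (ties get averaged ranks).
ranks: |5|->10, |2|->5, |6|->11.5, |1|->1.5, |6|->11.5, |3|->8.5, |3|->8.5, |2|->5, |2|->5, |2|->5, |2|->5, |1|->1.5
Step 3: Attach original signs; sum ranks with positive sign and with negative sign.
W+ = 5 + 8.5 + 8.5 + 5 + 1.5 = 28.5
W- = 10 + 11.5 + 1.5 + 11.5 + 5 + 5 + 5 = 49.5
(Check: W+ + W- = 78 should equal n(n+1)/2 = 78.)
Step 4: Test statistic W = min(W+, W-) = 28.5.
Step 5: Ties in |d|, so use the tie-corrected normal approximation.
        E[W] = n(n+1)/4 = 12*13/4 = 39.
        Tie groups: |d|=1 (t=2), |d|=2 (t=5), |d|=3 (t=2), |d|=6 (t=2); sum(t^3 - t) = 138.
        Var[W] = n(n+1)(2n+1)/24 - sum(t^3-t)/48 = 3900/24 - 138/48 = 159.625.
        z = (W - E[W]) / sqrt(Var[W]) = (28.5 - 39) / 12.6343 = -0.8311.
        Two-sided p = 2*Phi(z) = 0.405933.
Step 6: alpha = 0.1. fail to reject H0.

W+ = 28.5, W- = 49.5, W = min = 28.5, p = 0.405933, fail to reject H0.


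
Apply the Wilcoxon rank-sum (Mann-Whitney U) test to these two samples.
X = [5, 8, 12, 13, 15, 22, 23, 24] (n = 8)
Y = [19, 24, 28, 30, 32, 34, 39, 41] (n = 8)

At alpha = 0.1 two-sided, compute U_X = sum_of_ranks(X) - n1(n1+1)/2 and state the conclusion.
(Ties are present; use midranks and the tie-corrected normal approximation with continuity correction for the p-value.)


Step 1: Combine and sort all 16 observations; assign midranks.
sorted (value, group): (5,X), (8,X), (12,X), (13,X), (15,X), (19,Y), (22,X), (23,X), (24,X), (24,Y), (28,Y), (30,Y), (32,Y), (34,Y), (39,Y), (41,Y)
ranks: 5->1, 8->2, 12->3, 13->4, 15->5, 19->6, 22->7, 23->8, 24->9.5, 24->9.5, 28->11, 30->12, 32->13, 34->14, 39->15, 41->16
Step 2: Rank sum for X: R1 = 1 + 2 + 3 + 4 + 5 + 7 + 8 + 9.5 = 39.5.
Step 3: U_X = R1 - n1(n1+1)/2 = 39.5 - 8*9/2 = 39.5 - 36 = 3.5.
       U_Y = n1*n2 - U_X = 64 - 3.5 = 60.5.
Step 4: Ties are present, so use the tie-corrected normal approximation (with continuity correction) for the p-value.
Step 5: p-value = 0.003253; compare to alpha = 0.1. reject H0.

U_X = 3.5, p = 0.003253, reject H0 at alpha = 0.1.


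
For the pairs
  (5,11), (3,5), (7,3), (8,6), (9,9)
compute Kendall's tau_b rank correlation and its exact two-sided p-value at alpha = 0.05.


Step 1: Enumerate the 10 unordered pairs (i,j) with i<j and classify each by sign(x_j-x_i) * sign(y_j-y_i).
  (1,2):dx=-2,dy=-6->C; (1,3):dx=+2,dy=-8->D; (1,4):dx=+3,dy=-5->D; (1,5):dx=+4,dy=-2->D
  (2,3):dx=+4,dy=-2->D; (2,4):dx=+5,dy=+1->C; (2,5):dx=+6,dy=+4->C; (3,4):dx=+1,dy=+3->C
  (3,5):dx=+2,dy=+6->C; (4,5):dx=+1,dy=+3->C
Step 2: C = 6, D = 4, total pairs = 10.
Step 3: tau = (C - D)/(n(n-1)/2) = (6 - 4)/10 = 0.200000.
Step 4: Exact two-sided p-value (enumerate n! = 120 permutations of y under H0): p = 0.816667.
Step 5: alpha = 0.05. fail to reject H0.

tau_b = 0.2000 (C=6, D=4), p = 0.816667, fail to reject H0.


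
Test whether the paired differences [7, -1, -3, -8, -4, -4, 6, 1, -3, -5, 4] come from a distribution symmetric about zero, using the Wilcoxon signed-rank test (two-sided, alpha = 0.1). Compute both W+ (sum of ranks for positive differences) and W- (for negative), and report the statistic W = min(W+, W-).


Step 1: Drop any zero differences (none here) and take |d_i|.
|d| = [7, 1, 3, 8, 4, 4, 6, 1, 3, 5, 4]
Step 2: Midrank |d_i| (ties get averaged ranks).
ranks: |7|->10, |1|->1.5, |3|->3.5, |8|->11, |4|->6, |4|->6, |6|->9, |1|->1.5, |3|->3.5, |5|->8, |4|->6
Step 3: Attach original signs; sum ranks with positive sign and with negative sign.
W+ = 10 + 9 + 1.5 + 6 = 26.5
W- = 1.5 + 3.5 + 11 + 6 + 6 + 3.5 + 8 = 39.5
(Check: W+ + W- = 66 should equal n(n+1)/2 = 66.)
Step 4: Test statistic W = min(W+, W-) = 26.5.
Step 5: Ties in |d|, so use the tie-corrected normal approximation.
        E[W] = n(n+1)/4 = 11*12/4 = 33.
        Tie groups: |d|=1 (t=2), |d|=3 (t=2), |d|=4 (t=3); sum(t^3 - t) = 36.
        Var[W] = n(n+1)(2n+1)/24 - sum(t^3-t)/48 = 3036/24 - 36/48 = 125.75.
        z = (W - E[W]) / sqrt(Var[W]) = (26.5 - 33) / 11.2138 = -0.5796.
        Two-sided p = 2*Phi(z) = 0.562157.
Step 6: alpha = 0.1. fail to reject H0.

W+ = 26.5, W- = 39.5, W = min = 26.5, p = 0.562157, fail to reject H0.


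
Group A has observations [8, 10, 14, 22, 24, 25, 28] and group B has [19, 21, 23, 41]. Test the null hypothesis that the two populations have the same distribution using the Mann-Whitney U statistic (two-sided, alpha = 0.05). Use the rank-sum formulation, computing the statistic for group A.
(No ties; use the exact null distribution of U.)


Step 1: Combine and sort all 11 observations; assign midranks.
sorted (value, group): (8,X), (10,X), (14,X), (19,Y), (21,Y), (22,X), (23,Y), (24,X), (25,X), (28,X), (41,Y)
ranks: 8->1, 10->2, 14->3, 19->4, 21->5, 22->6, 23->7, 24->8, 25->9, 28->10, 41->11
Step 2: Rank sum for X: R1 = 1 + 2 + 3 + 6 + 8 + 9 + 10 = 39.
Step 3: U_X = R1 - n1(n1+1)/2 = 39 - 7*8/2 = 39 - 28 = 11.
       U_Y = n1*n2 - U_X = 28 - 11 = 17.
Step 4: No ties, so the exact null distribution of U (based on enumerating the C(11,7) = 330 equally likely rank assignments) gives the two-sided p-value.
Step 5: p-value = 0.648485; compare to alpha = 0.05. fail to reject H0.

U_X = 11, p = 0.648485, fail to reject H0 at alpha = 0.05.


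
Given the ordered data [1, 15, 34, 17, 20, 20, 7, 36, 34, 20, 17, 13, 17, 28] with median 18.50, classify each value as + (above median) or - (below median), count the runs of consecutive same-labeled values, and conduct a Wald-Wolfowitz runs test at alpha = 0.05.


Step 1: Compute median = 18.50; label A = above, B = below.
Labels in order: BBABAABAAABBBA  (n_A = 7, n_B = 7)
Step 2: Count runs R = 8.
Step 3: Under H0 (random ordering), E[R] = 2*n_A*n_B/(n_A+n_B) + 1 = 2*7*7/14 + 1 = 8.0000.
        Var[R] = 2*n_A*n_B*(2*n_A*n_B - n_A - n_B) / ((n_A+n_B)^2 * (n_A+n_B-1)) = 8232/2548 = 3.2308.
        SD[R] = 1.7974.
Step 4: R = E[R], so z = 0 with no continuity correction.
Step 5: Two-sided p-value via normal approximation = 2*(1 - Phi(|z|)) = 1.000000.
Step 6: alpha = 0.05. fail to reject H0.

R = 8, z = 0.0000, p = 1.000000, fail to reject H0.


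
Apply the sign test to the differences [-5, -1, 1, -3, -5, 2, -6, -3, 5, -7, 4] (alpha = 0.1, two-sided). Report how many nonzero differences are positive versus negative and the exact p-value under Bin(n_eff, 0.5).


Step 1: Discard zero differences. Original n = 11; n_eff = number of nonzero differences = 11.
Nonzero differences (with sign): -5, -1, +1, -3, -5, +2, -6, -3, +5, -7, +4
Step 2: Count signs: positive = 4, negative = 7.
Step 3: Under H0: P(positive) = 0.5, so the number of positives S ~ Bin(11, 0.5).
Step 4: Two-sided exact p-value = sum of Bin(11,0.5) probabilities at or below the observed probability = 0.548828.
Step 5: alpha = 0.1. fail to reject H0.

n_eff = 11, pos = 4, neg = 7, p = 0.548828, fail to reject H0.


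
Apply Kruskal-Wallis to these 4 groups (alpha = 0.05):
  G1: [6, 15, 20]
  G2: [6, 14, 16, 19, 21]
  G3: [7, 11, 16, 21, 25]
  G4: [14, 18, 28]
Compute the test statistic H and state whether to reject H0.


Step 1: Combine all N = 16 observations and assign midranks.
sorted (value, group, rank): (6,G1,1.5), (6,G2,1.5), (7,G3,3), (11,G3,4), (14,G2,5.5), (14,G4,5.5), (15,G1,7), (16,G2,8.5), (16,G3,8.5), (18,G4,10), (19,G2,11), (20,G1,12), (21,G2,13.5), (21,G3,13.5), (25,G3,15), (28,G4,16)
Step 2: Sum ranks within each group.
R_1 = 20.5 (n_1 = 3)
R_2 = 40 (n_2 = 5)
R_3 = 44 (n_3 = 5)
R_4 = 31.5 (n_4 = 3)
Step 3: H = 12/(N(N+1)) * sum(R_i^2/n_i) - 3(N+1)
     = 12/(16*17) * (20.5^2/3 + 40^2/5 + 44^2/5 + 31.5^2/3) - 3*17
     = 0.044118 * 1178.03 - 51
     = 0.972059.
Step 4: Ties present; correction factor C = 1 - 24/(16^3 - 16) = 0.994118. Corrected H = 0.972059 / 0.994118 = 0.977811.
Step 5: Under H0, H ~ chi^2(3); p-value = 0.806621.
Step 6: alpha = 0.05. fail to reject H0.

H = 0.9778, df = 3, p = 0.806621, fail to reject H0.


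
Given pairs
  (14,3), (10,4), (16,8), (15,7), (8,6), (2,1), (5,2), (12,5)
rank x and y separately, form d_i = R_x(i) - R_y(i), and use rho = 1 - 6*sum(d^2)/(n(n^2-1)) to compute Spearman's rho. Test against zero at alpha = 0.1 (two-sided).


Step 1: Rank x and y separately (midranks; no ties here).
rank(x): 14->6, 10->4, 16->8, 15->7, 8->3, 2->1, 5->2, 12->5
rank(y): 3->3, 4->4, 8->8, 7->7, 6->6, 1->1, 2->2, 5->5
Step 2: d_i = R_x(i) - R_y(i); compute d_i^2.
  (6-3)^2=9, (4-4)^2=0, (8-8)^2=0, (7-7)^2=0, (3-6)^2=9, (1-1)^2=0, (2-2)^2=0, (5-5)^2=0
sum(d^2) = 18.
Step 3: rho = 1 - 6*18 / (8*(8^2 - 1)) = 1 - 108/504 = 0.785714.
Step 4: Under H0, t = rho * sqrt((n-2)/(1-rho^2)) = 3.1113 ~ t(6).
Step 5: Two-sided p-value from the t-distribution with 6 df = 0.020815.
Step 6: alpha = 0.1. reject H0.

rho = 0.7857, p = 0.020815, reject H0 at alpha = 0.1.


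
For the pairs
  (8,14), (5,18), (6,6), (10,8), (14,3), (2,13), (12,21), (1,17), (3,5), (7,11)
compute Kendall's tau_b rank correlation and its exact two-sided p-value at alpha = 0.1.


Step 1: Enumerate the 45 unordered pairs (i,j) with i<j and classify each by sign(x_j-x_i) * sign(y_j-y_i).
  (1,2):dx=-3,dy=+4->D; (1,3):dx=-2,dy=-8->C; (1,4):dx=+2,dy=-6->D; (1,5):dx=+6,dy=-11->D
  (1,6):dx=-6,dy=-1->C; (1,7):dx=+4,dy=+7->C; (1,8):dx=-7,dy=+3->D; (1,9):dx=-5,dy=-9->C
  (1,10):dx=-1,dy=-3->C; (2,3):dx=+1,dy=-12->D; (2,4):dx=+5,dy=-10->D; (2,5):dx=+9,dy=-15->D
  (2,6):dx=-3,dy=-5->C; (2,7):dx=+7,dy=+3->C; (2,8):dx=-4,dy=-1->C; (2,9):dx=-2,dy=-13->C
  (2,10):dx=+2,dy=-7->D; (3,4):dx=+4,dy=+2->C; (3,5):dx=+8,dy=-3->D; (3,6):dx=-4,dy=+7->D
  (3,7):dx=+6,dy=+15->C; (3,8):dx=-5,dy=+11->D; (3,9):dx=-3,dy=-1->C; (3,10):dx=+1,dy=+5->C
  (4,5):dx=+4,dy=-5->D; (4,6):dx=-8,dy=+5->D; (4,7):dx=+2,dy=+13->C; (4,8):dx=-9,dy=+9->D
  (4,9):dx=-7,dy=-3->C; (4,10):dx=-3,dy=+3->D; (5,6):dx=-12,dy=+10->D; (5,7):dx=-2,dy=+18->D
  (5,8):dx=-13,dy=+14->D; (5,9):dx=-11,dy=+2->D; (5,10):dx=-7,dy=+8->D; (6,7):dx=+10,dy=+8->C
  (6,8):dx=-1,dy=+4->D; (6,9):dx=+1,dy=-8->D; (6,10):dx=+5,dy=-2->D; (7,8):dx=-11,dy=-4->C
  (7,9):dx=-9,dy=-16->C; (7,10):dx=-5,dy=-10->C; (8,9):dx=+2,dy=-12->D; (8,10):dx=+6,dy=-6->D
  (9,10):dx=+4,dy=+6->C
Step 2: C = 20, D = 25, total pairs = 45.
Step 3: tau = (C - D)/(n(n-1)/2) = (20 - 25)/45 = -0.111111.
Step 4: Exact two-sided p-value (enumerate n! = 3628800 permutations of y under H0): p = 0.727490.
Step 5: alpha = 0.1. fail to reject H0.

tau_b = -0.1111 (C=20, D=25), p = 0.727490, fail to reject H0.


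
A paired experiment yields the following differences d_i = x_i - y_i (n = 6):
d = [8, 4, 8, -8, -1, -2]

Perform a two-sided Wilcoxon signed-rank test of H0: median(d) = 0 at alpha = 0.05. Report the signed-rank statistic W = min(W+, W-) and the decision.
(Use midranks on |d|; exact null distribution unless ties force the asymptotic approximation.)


Step 1: Drop any zero differences (none here) and take |d_i|.
|d| = [8, 4, 8, 8, 1, 2]
Step 2: Midrank |d_i| (ties get averaged ranks).
ranks: |8|->5, |4|->3, |8|->5, |8|->5, |1|->1, |2|->2
Step 3: Attach original signs; sum ranks with positive sign and with negative sign.
W+ = 5 + 3 + 5 = 13
W- = 5 + 1 + 2 = 8
(Check: W+ + W- = 21 should equal n(n+1)/2 = 21.)
Step 4: Test statistic W = min(W+, W-) = 8.
Step 5: Ties in |d|, so use the tie-corrected normal approximation.
        E[W] = n(n+1)/4 = 6*7/4 = 10.5.
        Tie groups: |d|=8 (t=3); sum(t^3 - t) = 24.
        Var[W] = n(n+1)(2n+1)/24 - sum(t^3-t)/48 = 546/24 - 24/48 = 22.25.
        z = (W - E[W]) / sqrt(Var[W]) = (8 - 10.5) / 4.7170 = -0.5300.
        Two-sided p = 2*Phi(z) = 0.596113.
Step 6: alpha = 0.05. fail to reject H0.

W+ = 13, W- = 8, W = min = 8, p = 0.596113, fail to reject H0.


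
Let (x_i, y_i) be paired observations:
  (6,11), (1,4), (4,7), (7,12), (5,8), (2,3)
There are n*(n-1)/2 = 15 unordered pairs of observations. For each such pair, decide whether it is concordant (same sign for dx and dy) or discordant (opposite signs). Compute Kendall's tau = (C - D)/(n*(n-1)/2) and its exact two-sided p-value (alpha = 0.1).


Step 1: Enumerate the 15 unordered pairs (i,j) with i<j and classify each by sign(x_j-x_i) * sign(y_j-y_i).
  (1,2):dx=-5,dy=-7->C; (1,3):dx=-2,dy=-4->C; (1,4):dx=+1,dy=+1->C; (1,5):dx=-1,dy=-3->C
  (1,6):dx=-4,dy=-8->C; (2,3):dx=+3,dy=+3->C; (2,4):dx=+6,dy=+8->C; (2,5):dx=+4,dy=+4->C
  (2,6):dx=+1,dy=-1->D; (3,4):dx=+3,dy=+5->C; (3,5):dx=+1,dy=+1->C; (3,6):dx=-2,dy=-4->C
  (4,5):dx=-2,dy=-4->C; (4,6):dx=-5,dy=-9->C; (5,6):dx=-3,dy=-5->C
Step 2: C = 14, D = 1, total pairs = 15.
Step 3: tau = (C - D)/(n(n-1)/2) = (14 - 1)/15 = 0.866667.
Step 4: Exact two-sided p-value (enumerate n! = 720 permutations of y under H0): p = 0.016667.
Step 5: alpha = 0.1. reject H0.

tau_b = 0.8667 (C=14, D=1), p = 0.016667, reject H0.


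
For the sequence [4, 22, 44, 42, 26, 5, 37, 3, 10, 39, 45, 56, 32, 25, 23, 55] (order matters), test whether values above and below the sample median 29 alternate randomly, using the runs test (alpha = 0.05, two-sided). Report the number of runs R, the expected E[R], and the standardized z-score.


Step 1: Compute median = 29; label A = above, B = below.
Labels in order: BBAABBABBAAAABBA  (n_A = 8, n_B = 8)
Step 2: Count runs R = 8.
Step 3: Under H0 (random ordering), E[R] = 2*n_A*n_B/(n_A+n_B) + 1 = 2*8*8/16 + 1 = 9.0000.
        Var[R] = 2*n_A*n_B*(2*n_A*n_B - n_A - n_B) / ((n_A+n_B)^2 * (n_A+n_B-1)) = 14336/3840 = 3.7333.
        SD[R] = 1.9322.
Step 4: Continuity-corrected z = (R + 0.5 - E[R]) / SD[R] = (8 + 0.5 - 9.0000) / 1.9322 = -0.2588.
Step 5: Two-sided p-value via normal approximation = 2*(1 - Phi(|z|)) = 0.795809.
Step 6: alpha = 0.05. fail to reject H0.

R = 8, z = -0.2588, p = 0.795809, fail to reject H0.


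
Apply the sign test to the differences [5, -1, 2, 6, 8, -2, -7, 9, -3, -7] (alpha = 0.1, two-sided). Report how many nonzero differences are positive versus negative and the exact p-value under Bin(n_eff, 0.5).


Step 1: Discard zero differences. Original n = 10; n_eff = number of nonzero differences = 10.
Nonzero differences (with sign): +5, -1, +2, +6, +8, -2, -7, +9, -3, -7
Step 2: Count signs: positive = 5, negative = 5.
Step 3: Under H0: P(positive) = 0.5, so the number of positives S ~ Bin(10, 0.5).
Step 4: Two-sided exact p-value = sum of Bin(10,0.5) probabilities at or below the observed probability = 1.000000.
Step 5: alpha = 0.1. fail to reject H0.

n_eff = 10, pos = 5, neg = 5, p = 1.000000, fail to reject H0.


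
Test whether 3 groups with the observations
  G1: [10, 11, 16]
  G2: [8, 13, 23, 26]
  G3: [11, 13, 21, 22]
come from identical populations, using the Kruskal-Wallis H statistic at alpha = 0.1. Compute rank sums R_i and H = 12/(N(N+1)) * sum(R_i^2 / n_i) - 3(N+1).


Step 1: Combine all N = 11 observations and assign midranks.
sorted (value, group, rank): (8,G2,1), (10,G1,2), (11,G1,3.5), (11,G3,3.5), (13,G2,5.5), (13,G3,5.5), (16,G1,7), (21,G3,8), (22,G3,9), (23,G2,10), (26,G2,11)
Step 2: Sum ranks within each group.
R_1 = 12.5 (n_1 = 3)
R_2 = 27.5 (n_2 = 4)
R_3 = 26 (n_3 = 4)
Step 3: H = 12/(N(N+1)) * sum(R_i^2/n_i) - 3(N+1)
     = 12/(11*12) * (12.5^2/3 + 27.5^2/4 + 26^2/4) - 3*12
     = 0.090909 * 410.146 - 36
     = 1.285985.
Step 4: Ties present; correction factor C = 1 - 12/(11^3 - 11) = 0.990909. Corrected H = 1.285985 / 0.990909 = 1.297783.
Step 5: Under H0, H ~ chi^2(2); p-value = 0.522625.
Step 6: alpha = 0.1. fail to reject H0.

H = 1.2978, df = 2, p = 0.522625, fail to reject H0.


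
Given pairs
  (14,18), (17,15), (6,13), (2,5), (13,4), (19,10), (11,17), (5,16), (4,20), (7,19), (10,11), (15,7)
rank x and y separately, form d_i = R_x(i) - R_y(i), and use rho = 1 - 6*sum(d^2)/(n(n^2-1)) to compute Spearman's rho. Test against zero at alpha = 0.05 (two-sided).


Step 1: Rank x and y separately (midranks; no ties here).
rank(x): 14->9, 17->11, 6->4, 2->1, 13->8, 19->12, 11->7, 5->3, 4->2, 7->5, 10->6, 15->10
rank(y): 18->10, 15->7, 13->6, 5->2, 4->1, 10->4, 17->9, 16->8, 20->12, 19->11, 11->5, 7->3
Step 2: d_i = R_x(i) - R_y(i); compute d_i^2.
  (9-10)^2=1, (11-7)^2=16, (4-6)^2=4, (1-2)^2=1, (8-1)^2=49, (12-4)^2=64, (7-9)^2=4, (3-8)^2=25, (2-12)^2=100, (5-11)^2=36, (6-5)^2=1, (10-3)^2=49
sum(d^2) = 350.
Step 3: rho = 1 - 6*350 / (12*(12^2 - 1)) = 1 - 2100/1716 = -0.223776.
Step 4: Under H0, t = rho * sqrt((n-2)/(1-rho^2)) = -0.7261 ~ t(10).
Step 5: Two-sided p-value from the t-distribution with 10 df = 0.484452.
Step 6: alpha = 0.05. fail to reject H0.

rho = -0.2238, p = 0.484452, fail to reject H0 at alpha = 0.05.


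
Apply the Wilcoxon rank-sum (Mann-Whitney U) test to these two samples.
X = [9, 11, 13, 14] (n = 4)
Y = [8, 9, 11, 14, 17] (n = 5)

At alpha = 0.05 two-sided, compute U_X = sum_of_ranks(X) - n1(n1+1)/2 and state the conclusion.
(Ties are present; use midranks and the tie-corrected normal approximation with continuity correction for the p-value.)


Step 1: Combine and sort all 9 observations; assign midranks.
sorted (value, group): (8,Y), (9,X), (9,Y), (11,X), (11,Y), (13,X), (14,X), (14,Y), (17,Y)
ranks: 8->1, 9->2.5, 9->2.5, 11->4.5, 11->4.5, 13->6, 14->7.5, 14->7.5, 17->9
Step 2: Rank sum for X: R1 = 2.5 + 4.5 + 6 + 7.5 = 20.5.
Step 3: U_X = R1 - n1(n1+1)/2 = 20.5 - 4*5/2 = 20.5 - 10 = 10.5.
       U_Y = n1*n2 - U_X = 20 - 10.5 = 9.5.
Step 4: Ties are present, so use the tie-corrected normal approximation (with continuity correction) for the p-value.
Step 5: p-value = 1.000000; compare to alpha = 0.05. fail to reject H0.

U_X = 10.5, p = 1.000000, fail to reject H0 at alpha = 0.05.


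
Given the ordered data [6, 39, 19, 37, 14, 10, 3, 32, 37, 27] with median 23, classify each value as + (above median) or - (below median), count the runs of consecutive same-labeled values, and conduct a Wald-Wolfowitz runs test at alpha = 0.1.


Step 1: Compute median = 23; label A = above, B = below.
Labels in order: BABABBBAAA  (n_A = 5, n_B = 5)
Step 2: Count runs R = 6.
Step 3: Under H0 (random ordering), E[R] = 2*n_A*n_B/(n_A+n_B) + 1 = 2*5*5/10 + 1 = 6.0000.
        Var[R] = 2*n_A*n_B*(2*n_A*n_B - n_A - n_B) / ((n_A+n_B)^2 * (n_A+n_B-1)) = 2000/900 = 2.2222.
        SD[R] = 1.4907.
Step 4: R = E[R], so z = 0 with no continuity correction.
Step 5: Two-sided p-value via normal approximation = 2*(1 - Phi(|z|)) = 1.000000.
Step 6: alpha = 0.1. fail to reject H0.

R = 6, z = 0.0000, p = 1.000000, fail to reject H0.


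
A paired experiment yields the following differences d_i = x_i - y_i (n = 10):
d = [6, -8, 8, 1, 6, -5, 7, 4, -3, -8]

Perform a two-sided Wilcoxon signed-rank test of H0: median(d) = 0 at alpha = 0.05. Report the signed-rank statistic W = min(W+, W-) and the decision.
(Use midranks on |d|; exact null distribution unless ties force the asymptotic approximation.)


Step 1: Drop any zero differences (none here) and take |d_i|.
|d| = [6, 8, 8, 1, 6, 5, 7, 4, 3, 8]
Step 2: Midrank |d_i| (ties get averaged ranks).
ranks: |6|->5.5, |8|->9, |8|->9, |1|->1, |6|->5.5, |5|->4, |7|->7, |4|->3, |3|->2, |8|->9
Step 3: Attach original signs; sum ranks with positive sign and with negative sign.
W+ = 5.5 + 9 + 1 + 5.5 + 7 + 3 = 31
W- = 9 + 4 + 2 + 9 = 24
(Check: W+ + W- = 55 should equal n(n+1)/2 = 55.)
Step 4: Test statistic W = min(W+, W-) = 24.
Step 5: Ties in |d|, so use the tie-corrected normal approximation.
        E[W] = n(n+1)/4 = 10*11/4 = 27.5.
        Tie groups: |d|=6 (t=2), |d|=8 (t=3); sum(t^3 - t) = 30.
        Var[W] = n(n+1)(2n+1)/24 - sum(t^3-t)/48 = 2310/24 - 30/48 = 95.625.
        z = (W - E[W]) / sqrt(Var[W]) = (24 - 27.5) / 9.7788 = -0.3579.
        Two-sided p = 2*Phi(z) = 0.720405.
Step 6: alpha = 0.05. fail to reject H0.

W+ = 31, W- = 24, W = min = 24, p = 0.720405, fail to reject H0.


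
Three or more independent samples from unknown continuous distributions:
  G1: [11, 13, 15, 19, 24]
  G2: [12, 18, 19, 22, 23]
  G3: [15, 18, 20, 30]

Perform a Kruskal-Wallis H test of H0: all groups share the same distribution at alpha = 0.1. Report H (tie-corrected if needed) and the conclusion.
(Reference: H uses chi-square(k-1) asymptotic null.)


Step 1: Combine all N = 14 observations and assign midranks.
sorted (value, group, rank): (11,G1,1), (12,G2,2), (13,G1,3), (15,G1,4.5), (15,G3,4.5), (18,G2,6.5), (18,G3,6.5), (19,G1,8.5), (19,G2,8.5), (20,G3,10), (22,G2,11), (23,G2,12), (24,G1,13), (30,G3,14)
Step 2: Sum ranks within each group.
R_1 = 30 (n_1 = 5)
R_2 = 40 (n_2 = 5)
R_3 = 35 (n_3 = 4)
Step 3: H = 12/(N(N+1)) * sum(R_i^2/n_i) - 3(N+1)
     = 12/(14*15) * (30^2/5 + 40^2/5 + 35^2/4) - 3*15
     = 0.057143 * 806.25 - 45
     = 1.071429.
Step 4: Ties present; correction factor C = 1 - 18/(14^3 - 14) = 0.993407. Corrected H = 1.071429 / 0.993407 = 1.078540.
Step 5: Under H0, H ~ chi^2(2); p-value = 0.583174.
Step 6: alpha = 0.1. fail to reject H0.

H = 1.0785, df = 2, p = 0.583174, fail to reject H0.


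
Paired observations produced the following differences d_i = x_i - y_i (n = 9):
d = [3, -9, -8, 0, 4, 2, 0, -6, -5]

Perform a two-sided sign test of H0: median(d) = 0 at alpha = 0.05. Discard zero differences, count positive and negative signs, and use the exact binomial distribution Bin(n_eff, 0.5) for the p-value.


Step 1: Discard zero differences. Original n = 9; n_eff = number of nonzero differences = 7.
Nonzero differences (with sign): +3, -9, -8, +4, +2, -6, -5
Step 2: Count signs: positive = 3, negative = 4.
Step 3: Under H0: P(positive) = 0.5, so the number of positives S ~ Bin(7, 0.5).
Step 4: Two-sided exact p-value = sum of Bin(7,0.5) probabilities at or below the observed probability = 1.000000.
Step 5: alpha = 0.05. fail to reject H0.

n_eff = 7, pos = 3, neg = 4, p = 1.000000, fail to reject H0.


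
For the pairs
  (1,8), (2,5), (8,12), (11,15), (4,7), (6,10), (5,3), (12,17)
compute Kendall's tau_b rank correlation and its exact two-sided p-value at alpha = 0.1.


Step 1: Enumerate the 28 unordered pairs (i,j) with i<j and classify each by sign(x_j-x_i) * sign(y_j-y_i).
  (1,2):dx=+1,dy=-3->D; (1,3):dx=+7,dy=+4->C; (1,4):dx=+10,dy=+7->C; (1,5):dx=+3,dy=-1->D
  (1,6):dx=+5,dy=+2->C; (1,7):dx=+4,dy=-5->D; (1,8):dx=+11,dy=+9->C; (2,3):dx=+6,dy=+7->C
  (2,4):dx=+9,dy=+10->C; (2,5):dx=+2,dy=+2->C; (2,6):dx=+4,dy=+5->C; (2,7):dx=+3,dy=-2->D
  (2,8):dx=+10,dy=+12->C; (3,4):dx=+3,dy=+3->C; (3,5):dx=-4,dy=-5->C; (3,6):dx=-2,dy=-2->C
  (3,7):dx=-3,dy=-9->C; (3,8):dx=+4,dy=+5->C; (4,5):dx=-7,dy=-8->C; (4,6):dx=-5,dy=-5->C
  (4,7):dx=-6,dy=-12->C; (4,8):dx=+1,dy=+2->C; (5,6):dx=+2,dy=+3->C; (5,7):dx=+1,dy=-4->D
  (5,8):dx=+8,dy=+10->C; (6,7):dx=-1,dy=-7->C; (6,8):dx=+6,dy=+7->C; (7,8):dx=+7,dy=+14->C
Step 2: C = 23, D = 5, total pairs = 28.
Step 3: tau = (C - D)/(n(n-1)/2) = (23 - 5)/28 = 0.642857.
Step 4: Exact two-sided p-value (enumerate n! = 40320 permutations of y under H0): p = 0.031151.
Step 5: alpha = 0.1. reject H0.

tau_b = 0.6429 (C=23, D=5), p = 0.031151, reject H0.


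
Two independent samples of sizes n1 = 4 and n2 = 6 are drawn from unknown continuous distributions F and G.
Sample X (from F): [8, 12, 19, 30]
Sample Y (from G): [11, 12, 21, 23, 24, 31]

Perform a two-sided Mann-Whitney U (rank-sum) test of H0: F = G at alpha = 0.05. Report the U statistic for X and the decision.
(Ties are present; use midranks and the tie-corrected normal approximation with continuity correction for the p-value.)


Step 1: Combine and sort all 10 observations; assign midranks.
sorted (value, group): (8,X), (11,Y), (12,X), (12,Y), (19,X), (21,Y), (23,Y), (24,Y), (30,X), (31,Y)
ranks: 8->1, 11->2, 12->3.5, 12->3.5, 19->5, 21->6, 23->7, 24->8, 30->9, 31->10
Step 2: Rank sum for X: R1 = 1 + 3.5 + 5 + 9 = 18.5.
Step 3: U_X = R1 - n1(n1+1)/2 = 18.5 - 4*5/2 = 18.5 - 10 = 8.5.
       U_Y = n1*n2 - U_X = 24 - 8.5 = 15.5.
Step 4: Ties are present, so use the tie-corrected normal approximation (with continuity correction) for the p-value.
Step 5: p-value = 0.521166; compare to alpha = 0.05. fail to reject H0.

U_X = 8.5, p = 0.521166, fail to reject H0 at alpha = 0.05.


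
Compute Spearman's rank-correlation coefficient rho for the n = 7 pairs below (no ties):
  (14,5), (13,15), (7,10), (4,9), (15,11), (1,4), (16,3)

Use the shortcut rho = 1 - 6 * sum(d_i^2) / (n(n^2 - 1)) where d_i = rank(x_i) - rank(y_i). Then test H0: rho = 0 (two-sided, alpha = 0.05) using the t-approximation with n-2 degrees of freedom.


Step 1: Rank x and y separately (midranks; no ties here).
rank(x): 14->5, 13->4, 7->3, 4->2, 15->6, 1->1, 16->7
rank(y): 5->3, 15->7, 10->5, 9->4, 11->6, 4->2, 3->1
Step 2: d_i = R_x(i) - R_y(i); compute d_i^2.
  (5-3)^2=4, (4-7)^2=9, (3-5)^2=4, (2-4)^2=4, (6-6)^2=0, (1-2)^2=1, (7-1)^2=36
sum(d^2) = 58.
Step 3: rho = 1 - 6*58 / (7*(7^2 - 1)) = 1 - 348/336 = -0.035714.
Step 4: Under H0, t = rho * sqrt((n-2)/(1-rho^2)) = -0.0799 ~ t(5).
Step 5: Two-sided p-value from the t-distribution with 5 df = 0.939408.
Step 6: alpha = 0.05. fail to reject H0.

rho = -0.0357, p = 0.939408, fail to reject H0 at alpha = 0.05.


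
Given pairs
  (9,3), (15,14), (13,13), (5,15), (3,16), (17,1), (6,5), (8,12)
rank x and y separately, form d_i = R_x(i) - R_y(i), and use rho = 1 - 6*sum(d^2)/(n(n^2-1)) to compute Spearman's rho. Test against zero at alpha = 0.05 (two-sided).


Step 1: Rank x and y separately (midranks; no ties here).
rank(x): 9->5, 15->7, 13->6, 5->2, 3->1, 17->8, 6->3, 8->4
rank(y): 3->2, 14->6, 13->5, 15->7, 16->8, 1->1, 5->3, 12->4
Step 2: d_i = R_x(i) - R_y(i); compute d_i^2.
  (5-2)^2=9, (7-6)^2=1, (6-5)^2=1, (2-7)^2=25, (1-8)^2=49, (8-1)^2=49, (3-3)^2=0, (4-4)^2=0
sum(d^2) = 134.
Step 3: rho = 1 - 6*134 / (8*(8^2 - 1)) = 1 - 804/504 = -0.595238.
Step 4: Under H0, t = rho * sqrt((n-2)/(1-rho^2)) = -1.8145 ~ t(6).
Step 5: Two-sided p-value from the t-distribution with 6 df = 0.119530.
Step 6: alpha = 0.05. fail to reject H0.

rho = -0.5952, p = 0.119530, fail to reject H0 at alpha = 0.05.


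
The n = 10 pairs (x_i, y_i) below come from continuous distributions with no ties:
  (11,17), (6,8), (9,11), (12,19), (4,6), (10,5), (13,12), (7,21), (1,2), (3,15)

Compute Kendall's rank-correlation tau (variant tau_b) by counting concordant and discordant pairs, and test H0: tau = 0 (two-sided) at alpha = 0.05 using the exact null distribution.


Step 1: Enumerate the 45 unordered pairs (i,j) with i<j and classify each by sign(x_j-x_i) * sign(y_j-y_i).
  (1,2):dx=-5,dy=-9->C; (1,3):dx=-2,dy=-6->C; (1,4):dx=+1,dy=+2->C; (1,5):dx=-7,dy=-11->C
  (1,6):dx=-1,dy=-12->C; (1,7):dx=+2,dy=-5->D; (1,8):dx=-4,dy=+4->D; (1,9):dx=-10,dy=-15->C
  (1,10):dx=-8,dy=-2->C; (2,3):dx=+3,dy=+3->C; (2,4):dx=+6,dy=+11->C; (2,5):dx=-2,dy=-2->C
  (2,6):dx=+4,dy=-3->D; (2,7):dx=+7,dy=+4->C; (2,8):dx=+1,dy=+13->C; (2,9):dx=-5,dy=-6->C
  (2,10):dx=-3,dy=+7->D; (3,4):dx=+3,dy=+8->C; (3,5):dx=-5,dy=-5->C; (3,6):dx=+1,dy=-6->D
  (3,7):dx=+4,dy=+1->C; (3,8):dx=-2,dy=+10->D; (3,9):dx=-8,dy=-9->C; (3,10):dx=-6,dy=+4->D
  (4,5):dx=-8,dy=-13->C; (4,6):dx=-2,dy=-14->C; (4,7):dx=+1,dy=-7->D; (4,8):dx=-5,dy=+2->D
  (4,9):dx=-11,dy=-17->C; (4,10):dx=-9,dy=-4->C; (5,6):dx=+6,dy=-1->D; (5,7):dx=+9,dy=+6->C
  (5,8):dx=+3,dy=+15->C; (5,9):dx=-3,dy=-4->C; (5,10):dx=-1,dy=+9->D; (6,7):dx=+3,dy=+7->C
  (6,8):dx=-3,dy=+16->D; (6,9):dx=-9,dy=-3->C; (6,10):dx=-7,dy=+10->D; (7,8):dx=-6,dy=+9->D
  (7,9):dx=-12,dy=-10->C; (7,10):dx=-10,dy=+3->D; (8,9):dx=-6,dy=-19->C; (8,10):dx=-4,dy=-6->C
  (9,10):dx=+2,dy=+13->C
Step 2: C = 30, D = 15, total pairs = 45.
Step 3: tau = (C - D)/(n(n-1)/2) = (30 - 15)/45 = 0.333333.
Step 4: Exact two-sided p-value (enumerate n! = 3628800 permutations of y under H0): p = 0.216373.
Step 5: alpha = 0.05. fail to reject H0.

tau_b = 0.3333 (C=30, D=15), p = 0.216373, fail to reject H0.


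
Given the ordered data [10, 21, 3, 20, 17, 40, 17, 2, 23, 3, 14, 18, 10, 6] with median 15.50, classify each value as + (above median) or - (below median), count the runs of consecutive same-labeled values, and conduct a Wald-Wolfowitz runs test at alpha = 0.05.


Step 1: Compute median = 15.50; label A = above, B = below.
Labels in order: BABAAAABABBABB  (n_A = 7, n_B = 7)
Step 2: Count runs R = 9.
Step 3: Under H0 (random ordering), E[R] = 2*n_A*n_B/(n_A+n_B) + 1 = 2*7*7/14 + 1 = 8.0000.
        Var[R] = 2*n_A*n_B*(2*n_A*n_B - n_A - n_B) / ((n_A+n_B)^2 * (n_A+n_B-1)) = 8232/2548 = 3.2308.
        SD[R] = 1.7974.
Step 4: Continuity-corrected z = (R - 0.5 - E[R]) / SD[R] = (9 - 0.5 - 8.0000) / 1.7974 = 0.2782.
Step 5: Two-sided p-value via normal approximation = 2*(1 - Phi(|z|)) = 0.780879.
Step 6: alpha = 0.05. fail to reject H0.

R = 9, z = 0.2782, p = 0.780879, fail to reject H0.
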